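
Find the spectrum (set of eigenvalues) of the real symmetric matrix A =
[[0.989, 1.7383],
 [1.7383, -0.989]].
sigma(A) ≈ {-2, 2}

A is real symmetric, so its spectrum consists of real eigenvalues. Expanding the characteristic polynomial of the displayed matrix gives
  det(λ I - A) = p(λ) = λ^2 + (0)λ + (-4).
Solving p(λ) = 0 yields eigenvalues ≈ -2, 2. (A is shown rounded to 4 decimals, so these recover the underlying integer eigenvalues to within that precision.)
Verification: the trace of A = 0 equals the sum of eigenvalues 0, and det(A) ≈ -3.9998 matches the eigenvalue product -4.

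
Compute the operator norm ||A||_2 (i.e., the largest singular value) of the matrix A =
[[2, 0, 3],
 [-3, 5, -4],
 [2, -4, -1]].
||A||_2 ≈ 8.1785 (= sqrt(largest eigenvalue of A^T A))

||A||_2 = sigma_max(A) = sqrt(lambda_max(A^T A)). Form the symmetric matrix M = A^T A =
[[17, -23, 16],
 [-23, 41, -16],
 [16, -16, 26]].
Its characteristic polynomial (trace, sum of principal 2x2 minors, determinant of M give the coefficients) is
  p(λ) = det(λ I - M) = λ^3 - 84λ^2 + 1164λ - 1296.
No integer candidate from the rational root theorem (±divisors of 1296) is a root, so the roots are irrational. The cubic discriminant is Δ = 2414741760 > 0, so there are three distinct real roots. p(1) = -215 and p(2) = 704 have opposite signs, so a root lies in (1, 2); Newton's method refines it to λ ≈ 1.2191. p(15) = 639 and p(16) = -80 have opposite signs, so a root lies in (15, 16); Newton's method refines it to λ ≈ 15.8936. p(66) = -2880 and p(67) = 379 have opposite signs, so a root lies in (66, 67); Newton's method refines it to λ ≈ 66.8873. Check (Vieta): the three roots sum to 84, matching tr M = 84.
So the eigenvalues of A^T A are ≈ 1.2191, 15.8936, 66.8873 (all ≥ 0, as they must be for A^T A). The largest is λ_max ≈ 66.8873, hence ||A||_2 = sqrt(λ_max) ≈ 8.1785.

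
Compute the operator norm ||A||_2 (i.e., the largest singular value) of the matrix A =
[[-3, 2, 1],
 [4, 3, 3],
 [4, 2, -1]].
||A||_2 ≈ 7.0204 (= sqrt(largest eigenvalue of A^T A))

||A||_2 = sigma_max(A) = sqrt(lambda_max(A^T A)). Form the symmetric matrix M = A^T A =
[[41, 14, 5],
 [14, 17, 9],
 [5, 9, 11]].
Its characteristic polynomial (trace, sum of principal 2x2 minors, determinant of M give the coefficients) is
  p(λ) = det(λ I - M) = λ^3 - 69λ^2 + 1033λ - 3025.
No integer candidate from the rational root theorem (±divisors of 3025) is a root, so the roots are irrational. The cubic discriminant is Δ = 330205856 > 0, so there are three distinct real roots. p(3) = -520 and p(4) = 67 have opposite signs, so a root lies in (3, 4); Newton's method refines it to λ ≈ 3.875. p(15) = 320 and p(16) = -65 have opposite signs, so a root lies in (15, 16); Newton's method refines it to λ ≈ 15.8389. p(49) = -428 and p(50) = 1125 have opposite signs, so a root lies in (49, 50); Newton's method refines it to λ ≈ 49.286. Check (Vieta): the three roots sum to 69, matching tr M = 69.
So the eigenvalues of A^T A are ≈ 3.875, 15.8389, 49.286 (all ≥ 0, as they must be for A^T A). The largest is λ_max ≈ 49.286, hence ||A||_2 = sqrt(λ_max) ≈ 7.0204.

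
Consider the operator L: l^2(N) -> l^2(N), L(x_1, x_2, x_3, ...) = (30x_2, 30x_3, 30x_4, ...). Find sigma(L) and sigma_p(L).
sigma(L) = closed disk {z in C : |z| ≤ 30}; sigma_p(L) = open disk {z in C : |z| < 30}

Note L = 30·V where V is the unit left shift (V x)_k = x_{k+1}; so sigma(L) = 30·sigma(V) and ||L|| = 30||V||. ||L x||^2 = 900sum_{k≥2} |x_k|^2 ≤ 900||x||^2, with equality on {x : x_1 = 0}, so ||L|| = 30. For any lambda with |lambda| < 30, set r = lambda/30 (|r| < 1); the vector x = (1, r, r^2, ...) is in l^2 and satisfies L x = 30(r, r^2, ...) = lambda x, so lambda is an eigenvalue. On the boundary |lambda| = 30 the geometric series diverges, so no l^2 eigenvector exists, but these lambda lie in the approximate point spectrum. Hence sigma(L) is the closed disk of radius 30 and sigma_p(L) is the open disk.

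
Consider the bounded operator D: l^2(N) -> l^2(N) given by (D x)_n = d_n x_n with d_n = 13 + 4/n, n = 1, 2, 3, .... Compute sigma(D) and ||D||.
sigma(D) = {13 + 4/n : n ≥ 1} ∪ {13}; ||D|| = 17

A bounded diagonal operator on l^2 with diagonal entries d_n has spectrum equal to the closure of {d_n : n ≥ 1}: every d_n is an eigenvalue (with eigenvector e_n), so {d_n} ⊂ sigma(D); the spectrum is closed, so its closure is too; and for lambda not in the closure, (D - lambda I) has bounded inverse (the diagonal entries 1/(d_n - lambda) are bounded). For our sequence d_n = 13 + 4/n, n = 1, 2, 3, ...:
  - {d_n} = {13 + 4/n : n ≥ 1}; the only limit point is 13
  - closure = {13 + 4/n : n ≥ 1} ∪ {13}
For the norm: a diagonal operator has ||D|| = sup_n |d_n|. Here d_n = 13 + 4/n is positive and decreasing, so sup_n |d_n| = d_1 = 13 + 4 = 17. So ||D|| = 17.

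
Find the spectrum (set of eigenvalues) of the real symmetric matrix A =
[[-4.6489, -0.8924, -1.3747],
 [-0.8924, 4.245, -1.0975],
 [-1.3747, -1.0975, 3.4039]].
sigma(A) ≈ {-5, 3, 5}

A is real symmetric, so its spectrum consists of real eigenvalues. Expanding the characteristic polynomial of the displayed matrix gives
  det(λ I - A) = p(λ) = λ^3 + (-3)λ^2 + (-25)λ + (75).
Solving p(λ) = 0 yields eigenvalues ≈ -5, 3, 5. (A is shown rounded to 4 decimals, so these recover the underlying integer eigenvalues to within that precision.)
Verification: the trace of A = 3 equals the sum of eigenvalues 3, and det(A) ≈ -75.0007 matches the eigenvalue product -75.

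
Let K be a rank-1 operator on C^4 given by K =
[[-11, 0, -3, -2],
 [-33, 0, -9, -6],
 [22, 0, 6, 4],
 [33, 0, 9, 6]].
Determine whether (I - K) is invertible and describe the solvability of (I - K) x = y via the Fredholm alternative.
(I - K) is singular (det(I - K) = 0, i.e. 1 ∈ sigma(K)). (I - K) x = y is solvable iff y ⊥ ker((I - K)^*) = span{(-11, 0, -3, -2)}, i.e. iff -11y_1 - 3y_3 - 2y_4 = 0. When solvable, the solutions are x = y + c·(1, 3, -2, -3), c arbitrary (ker(I - K) = span{(1, 3, -2, -3)}, dimension 1).

K has rank 1, so it is an outer product K = u v^T: every row of K is a multiple of one row vector. Reading off the entries, u = (1, 3, -2, -3) and v = (-11, 0, -3, -2) (row i of K equals u_i·v^T). A rank-one matrix u v^T satisfies K u = u (v·u) and kills the (3)-dimensional subspace v^⊥, so its characteristic polynomial is lambda^3 (lambda - v·u) with v·u = tr K = 1. Hence the eigenvalues of I - K are 1 (multiplicity 3) and 1 - (1) = 0, so det(I - K) = 0. (Direct check: I - K =
[[12, 0, 3, 2],
 [33, 1, 9, 6],
 [-22, 0, -5, -4],
 [-33, 0, -9, -5]]
has determinant 0.) So 1 is an eigenvalue of K and (I - K) is not invertible. The finite-dimensional Fredholm alternative says: either (I - K) is invertible, or ker(I - K) ≠ {0} and then range(I - K) = ker((I - K)^*)^⊥, with dim ker(I - K) = dim ker((I - K)^*). We are in the second case, so we need both kernels. Kernel of I - K: (I - K) u = u - u (v·u) = u - u = 0, so ker(I - K) = span{u} = span{(1, 3, -2, -3)} (it is exactly 1-dimensional because rank(I - K) = 3). Kernel of the adjoint: K is real, so (I - K)^* = I - K^T = I - v u^T, and (I - v u^T) v = v - v (u·v) = 0; hence ker((I - K)^*) = span{v} = span{(-11, 0, -3, -2)}. Therefore (I - K) x = y is solvable iff <y, v> = 0, i.e. iff -11y_1 - 3y_3 - 2y_4 = 0. When this holds, K y = u (v·y) = 0, so (I - K) y = y and x = y is a particular solution; the full solution set is the line x = y + c·u = y + c·(1, 3, -2, -3), c ∈ C.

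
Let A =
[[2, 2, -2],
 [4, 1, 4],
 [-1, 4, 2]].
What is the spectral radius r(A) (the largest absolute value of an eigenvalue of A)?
r(A) ≈ 5.3693

The eigenvalues of A are the roots of its characteristic polynomial. With M = A (coefficients from the trace, the sum of principal 2x2 minors, and det A):
  p(λ) = det(λ I - M) = λ^3 - 5λ^2 - 18λ + 86.
No integer candidate from the rational root theorem (±divisors of 86) is a root, so the roots are irrational. The cubic discriminant is Δ = 14056 > 0, so there are three distinct real roots. p(-5) = -74 and p(-4) = 14 have opposite signs, so a root lies in (-5, -4); Newton's method refines it to λ ≈ -4.191. p(3) = 14 and p(4) = -2 have opposite signs, so a root lies in (3, 4); Newton's method refines it to λ ≈ 3.8217. p(5) = -4 and p(6) = 14 have opposite signs, so a root lies in (5, 6); Newton's method refines it to λ ≈ 5.3693. Check (Vieta): the three roots sum to 5, matching tr M = 5.
Thus the eigenvalues (to 4 decimals) are -4.191 (modulus 4.191); 3.8217 (modulus 3.8217); 5.3693 (modulus 5.3693). The spectral radius is the largest modulus: r(A) ≈ 5.3693. (Cross-check: r(A) ≤ ||A||_2 ≈ 6.1062; equality holds whenever A is normal, though it can also hold for some non-normal A.)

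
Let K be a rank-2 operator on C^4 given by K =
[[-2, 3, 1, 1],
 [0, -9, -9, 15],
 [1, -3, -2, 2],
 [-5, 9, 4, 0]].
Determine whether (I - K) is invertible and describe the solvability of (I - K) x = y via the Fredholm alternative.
(I - K) is invertible (det(I - K) = -112 ≠ 0), so for every y in C^4 the equation (I - K) x = y has a unique solution.

K has rank 2 and factors as K = U V^T = u1 v1^T + u2 v2^T with u1 = (1, 3, 0, 2), v1 = (-1, 0, -1, 3), u2 = (-1, 3, 1, -3), v2 = (1, -3, -2, 2) (multiplying out reproduces the displayed K). The nonzero eigenvalues of U V^T coincide with those of the 2 x 2 matrix G = V^T U = [[v1·u1, v1·u2], [v2·u1, v2·u2]] = [[5, -9], [-4, -18]], and by the Sylvester determinant identity det(I_4 - U V^T) = det(I_2 - V^T U) = det([[-4, 9], [4, 19]]) = (-4)(19) - (9)(4) = -112. (Direct check: I - K =
[[3, -3, -1, -1],
 [0, 10, 9, -15],
 [-1, 3, 3, -2],
 [5, -9, -4, 1]]
has determinant -112.) The finite-dimensional Fredholm alternative says: either (I - K) is invertible, or ker(I - K) ≠ {0} and then range(I - K) = ker((I - K)^*)^⊥, with dim ker(I - K) = dim ker((I - K)^*). Since det(I - K) ≠ 0, 1 is not an eigenvalue of K and ker(I - K) = {0}, so we are in the first case: for every y there is a unique x = (I - K)^(-1) y. (Explicitly, by the Woodbury identity, (I - U V^T)^(-1) = I + U (I_2 - G)^(-1) V^T.)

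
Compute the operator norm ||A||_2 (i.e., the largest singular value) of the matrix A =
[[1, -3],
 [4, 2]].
||A||_2 = sqrt((30 + sqrt(116))/2) ≈ 4.515 (= sqrt(largest eigenvalue of A^T A))

||A||_2 = sigma_max(A) = sqrt(lambda_max(A^T A)). Form the symmetric matrix M = A^T A =
[[17, 5],
 [5, 13]].
Its characteristic polynomial (trace, determinant of M give the coefficients) is
  p(λ) = det(λ I - M) = λ^2 - 30λ + 196.
For λ^2 - 30λ + 196 the discriminant is 116. It is nonnegative but not a perfect square, so the roots are real and irrational: λ = (30 ± sqrt(116))/2 ≈ 20.3852, 9.6148.
So the eigenvalues of A^T A are ≈ 9.6148, 20.3852 (all ≥ 0, as they must be for A^T A). The largest is λ_max = (30 + sqrt(116))/2 ≈ 20.3852, hence ||A||_2 = sqrt(λ_max) = sqrt((30 + sqrt(116))/2) ≈ 4.515.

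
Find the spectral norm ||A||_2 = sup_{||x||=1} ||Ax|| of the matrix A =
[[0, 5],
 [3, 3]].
||A||_2 = sqrt((43 + sqrt(949))/2) ≈ 6.0748 (= sqrt(largest eigenvalue of A^T A))

||A||_2 = sigma_max(A) = sqrt(lambda_max(A^T A)). Form the symmetric matrix M = A^T A =
[[9, 9],
 [9, 34]].
Its characteristic polynomial (trace, determinant of M give the coefficients) is
  p(λ) = det(λ I - M) = λ^2 - 43λ + 225.
For λ^2 - 43λ + 225 the discriminant is 949. It is nonnegative but not a perfect square, so the roots are real and irrational: λ = (43 ± sqrt(949))/2 ≈ 36.9029, 6.0971.
So the eigenvalues of A^T A are ≈ 6.0971, 36.9029 (all ≥ 0, as they must be for A^T A). The largest is λ_max = (43 + sqrt(949))/2 ≈ 36.9029, hence ||A||_2 = sqrt(λ_max) = sqrt((43 + sqrt(949))/2) ≈ 6.0748.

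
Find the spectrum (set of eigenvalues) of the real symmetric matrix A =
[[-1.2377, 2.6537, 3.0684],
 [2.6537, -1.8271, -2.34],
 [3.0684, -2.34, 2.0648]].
sigma(A) ≈ {-6, 1, 4}

A is real symmetric, so its spectrum consists of real eigenvalues. Expanding the characteristic polynomial of the displayed matrix gives
  det(λ I - A) = p(λ) = λ^3 + (1)λ^2 + (-26)λ + (24).
Solving p(λ) = 0 yields eigenvalues ≈ -6, 1, 4. (A is shown rounded to 4 decimals, so these recover the underlying integer eigenvalues to within that precision.)
Verification: the trace of A = -1 equals the sum of eigenvalues -1, and det(A) ≈ -23.9992 matches the eigenvalue product -24.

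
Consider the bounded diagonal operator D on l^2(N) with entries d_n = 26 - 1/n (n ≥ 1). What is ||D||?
||D|| = 26

For a diagonal operator on l^2 with entries d_n, ||D|| = sup_n |d_n|. Here d_1 = 25, d_2 = 51/2, ..., and d_n = 26 - 1/n increases monotonically toward 26. All terms lie in [25, 26), so |d_n| = d_n and the supremum is the limit 26, which is not attained by any individual d_n. Hence ||D|| = 26.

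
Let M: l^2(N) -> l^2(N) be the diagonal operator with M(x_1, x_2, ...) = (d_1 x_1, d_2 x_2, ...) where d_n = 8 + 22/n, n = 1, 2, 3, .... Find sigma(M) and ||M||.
sigma(M) = {8 + 22/n : n ≥ 1} ∪ {8}; ||M|| = 30

A bounded diagonal operator on l^2 with diagonal entries d_n has spectrum equal to the closure of {d_n : n ≥ 1}: every d_n is an eigenvalue (with eigenvector e_n), so {d_n} ⊂ sigma(M); the spectrum is closed, so its closure is too; and for lambda not in the closure, (M - lambda I) has bounded inverse (the diagonal entries 1/(d_n - lambda) are bounded). For our sequence d_n = 8 + 22/n, n = 1, 2, 3, ...:
  - {d_n} = {8 + 22/n : n ≥ 1}; the only limit point is 8
  - closure = {8 + 22/n : n ≥ 1} ∪ {8}
For the norm: a diagonal operator has ||M|| = sup_n |d_n|. Here d_n = 8 + 22/n is positive and decreasing, so sup_n |d_n| = d_1 = 8 + 22 = 30. So ||M|| = 30.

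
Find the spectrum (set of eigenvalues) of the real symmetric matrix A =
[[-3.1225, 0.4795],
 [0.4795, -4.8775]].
sigma(A) ≈ {-5, -3}

A is real symmetric, so its spectrum consists of real eigenvalues. Expanding the characteristic polynomial of the displayed matrix gives
  det(λ I - A) = p(λ) = λ^2 + (8)λ + (15).
Solving p(λ) = 0 yields eigenvalues ≈ -5, -3. (A is shown rounded to 4 decimals, so these recover the underlying integer eigenvalues to within that precision.)
Verification: the trace of A = -8 equals the sum of eigenvalues -8, and det(A) ≈ 15.0001 matches the eigenvalue product 15.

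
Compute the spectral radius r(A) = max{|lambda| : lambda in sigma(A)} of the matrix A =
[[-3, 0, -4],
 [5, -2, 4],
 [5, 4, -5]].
r(A) ≈ 7.093

The eigenvalues of A are the roots of its characteristic polynomial. With M = A (coefficients from the trace, the sum of principal 2x2 minors, and det A):
  p(λ) = det(λ I - M) = λ^3 + 10λ^2 + 35λ + 102.
No integer candidate from the rational root theorem (±divisors of 102) is a root, so the roots are irrational. The cubic discriminant is Δ = -95308 < 0, so there is one real root and a complex-conjugate pair. p(-8) = -50 and p(-7) = 4 have opposite signs, so a root lies in (-8, -7); Newton's method refines it to λ ≈ -7.093. Dividing out (λ - (-7.093)) leaves approximately λ^2 + 2.907λ + 14.3805. For λ^2 + 2.907λ + 14.3805 the discriminant is -49.071. It is negative, so the remaining roots are the complex-conjugate pair λ ≈ -1.4535 ± 3.5025i. Their product equals the constant term, so |λ|^2 ≈ 14.3805 and |λ| ≈ 3.7922.
Thus the eigenvalues (to 4 decimals) are -7.093 (modulus 7.093); -1.4535 ± 3.5025i (modulus 3.7922). The spectral radius is the largest modulus: r(A) ≈ 7.093. (Cross-check: r(A) ≤ ||A||_2 ≈ 8.4996; equality holds whenever A is normal, though it can also hold for some non-normal A.)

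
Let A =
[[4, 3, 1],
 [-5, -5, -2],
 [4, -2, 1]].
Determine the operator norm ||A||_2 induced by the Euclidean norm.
||A||_2 ≈ 9.1493 (= sqrt(largest eigenvalue of A^T A))

||A||_2 = sigma_max(A) = sqrt(lambda_max(A^T A)). Form the symmetric matrix M = A^T A =
[[57, 29, 18],
 [29, 38, 11],
 [18, 11, 6]].
Its characteristic polynomial (trace, sum of principal 2x2 minors, determinant of M give the coefficients) is
  p(λ) = det(λ I - M) = λ^3 - 101λ^2 + 1450λ - 225.
No integer candidate from the rational root theorem (±divisors of 225) is a root, so the roots are irrational. The cubic discriminant is Δ = 8917587225 > 0, so there are three distinct real roots. p(0) = -225 and p(1) = 1125 have opposite signs, so a root lies in (0, 1); Newton's method refines it to λ ≈ 0.1569. p(17) = 149 and p(18) = -1017 have opposite signs, so a root lies in (17, 18); Newton's method refines it to λ ≈ 17.1326. p(83) = -3877 and p(84) = 1623 have opposite signs, so a root lies in (83, 84); Newton's method refines it to λ ≈ 83.7105. Check (Vieta): the three roots sum to 101, matching tr M = 101.
So the eigenvalues of A^T A are ≈ 0.1569, 17.1326, 83.7105 (all ≥ 0, as they must be for A^T A). The largest is λ_max ≈ 83.7105, hence ||A||_2 = sqrt(λ_max) ≈ 9.1493.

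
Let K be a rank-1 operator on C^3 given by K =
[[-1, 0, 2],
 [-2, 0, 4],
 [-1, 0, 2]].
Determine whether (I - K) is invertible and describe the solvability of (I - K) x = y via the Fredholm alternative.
(I - K) is singular (det(I - K) = 0, i.e. 1 ∈ sigma(K)). (I - K) x = y is solvable iff y ⊥ ker((I - K)^*) = span{(-1, 0, 2)}, i.e. iff -y_1 + 2y_3 = 0. When solvable, the solutions are x = y + c·(1, 2, 1), c arbitrary (ker(I - K) = span{(1, 2, 1)}, dimension 1).

K has rank 1, so it is an outer product K = u v^T: every row of K is a multiple of one row vector. Reading off the entries, u = (1, 2, 1) and v = (-1, 0, 2) (row i of K equals u_i·v^T). A rank-one matrix u v^T satisfies K u = u (v·u) and kills the (2)-dimensional subspace v^⊥, so its characteristic polynomial is lambda^2 (lambda - v·u) with v·u = tr K = 1. Hence the eigenvalues of I - K are 1 (multiplicity 2) and 1 - (1) = 0, so det(I - K) = 0. (Direct check: I - K =
[[2, 0, -2],
 [2, 1, -4],
 [1, 0, -1]]
has determinant 0.) So 1 is an eigenvalue of K and (I - K) is not invertible. The finite-dimensional Fredholm alternative says: either (I - K) is invertible, or ker(I - K) ≠ {0} and then range(I - K) = ker((I - K)^*)^⊥, with dim ker(I - K) = dim ker((I - K)^*). We are in the second case, so we need both kernels. Kernel of I - K: (I - K) u = u - u (v·u) = u - u = 0, so ker(I - K) = span{u} = span{(1, 2, 1)} (it is exactly 1-dimensional because rank(I - K) = 2). Kernel of the adjoint: K is real, so (I - K)^* = I - K^T = I - v u^T, and (I - v u^T) v = v - v (u·v) = 0; hence ker((I - K)^*) = span{v} = span{(-1, 0, 2)}. Therefore (I - K) x = y is solvable iff <y, v> = 0, i.e. iff -y_1 + 2y_3 = 0. When this holds, K y = u (v·y) = 0, so (I - K) y = y and x = y is a particular solution; the full solution set is the line x = y + c·u = y + c·(1, 2, 1), c ∈ C.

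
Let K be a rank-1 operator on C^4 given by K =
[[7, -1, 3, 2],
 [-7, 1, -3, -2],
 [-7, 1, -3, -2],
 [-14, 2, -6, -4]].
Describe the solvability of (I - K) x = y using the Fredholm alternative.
(I - K) is singular (det(I - K) = 0, i.e. 1 ∈ sigma(K)). (I - K) x = y is solvable iff y ⊥ ker((I - K)^*) = span{(7, -1, 3, 2)}, i.e. iff 7y_1 - y_2 + 3y_3 + 2y_4 = 0. When solvable, the solutions are x = y + c·(1, -1, -1, -2), c arbitrary (ker(I - K) = span{(1, -1, -1, -2)}, dimension 1).

K has rank 1, so it is an outer product K = u v^T: every row of K is a multiple of one row vector. Reading off the entries, u = (1, -1, -1, -2) and v = (7, -1, 3, 2) (row i of K equals u_i·v^T). A rank-one matrix u v^T satisfies K u = u (v·u) and kills the (3)-dimensional subspace v^⊥, so its characteristic polynomial is lambda^3 (lambda - v·u) with v·u = tr K = 1. Hence the eigenvalues of I - K are 1 (multiplicity 3) and 1 - (1) = 0, so det(I - K) = 0. (Direct check: I - K =
[[-6, 1, -3, -2],
 [7, 0, 3, 2],
 [7, -1, 4, 2],
 [14, -2, 6, 5]]
has determinant 0.) So 1 is an eigenvalue of K and (I - K) is not invertible. The finite-dimensional Fredholm alternative says: either (I - K) is invertible, or ker(I - K) ≠ {0} and then range(I - K) = ker((I - K)^*)^⊥, with dim ker(I - K) = dim ker((I - K)^*). We are in the second case, so we need both kernels. Kernel of I - K: (I - K) u = u - u (v·u) = u - u = 0, so ker(I - K) = span{u} = span{(1, -1, -1, -2)} (it is exactly 1-dimensional because rank(I - K) = 3). Kernel of the adjoint: K is real, so (I - K)^* = I - K^T = I - v u^T, and (I - v u^T) v = v - v (u·v) = 0; hence ker((I - K)^*) = span{v} = span{(7, -1, 3, 2)}. Therefore (I - K) x = y is solvable iff <y, v> = 0, i.e. iff 7y_1 - y_2 + 3y_3 + 2y_4 = 0. When this holds, K y = u (v·y) = 0, so (I - K) y = y and x = y is a particular solution; the full solution set is the line x = y + c·u = y + c·(1, -1, -1, -2), c ∈ C.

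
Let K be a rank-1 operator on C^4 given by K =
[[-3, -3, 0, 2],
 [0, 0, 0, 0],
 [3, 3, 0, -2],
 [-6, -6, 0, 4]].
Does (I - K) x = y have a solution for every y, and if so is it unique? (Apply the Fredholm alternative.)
(I - K) is singular (det(I - K) = 0, i.e. 1 ∈ sigma(K)). (I - K) x = y is solvable iff y ⊥ ker((I - K)^*) = span{(-3, -3, 0, 2)}, i.e. iff -3y_1 - 3y_2 + 2y_4 = 0. When solvable, the solutions are x = y + c·(1, 0, -1, 2), c arbitrary (ker(I - K) = span{(1, 0, -1, 2)}, dimension 1).

K has rank 1, so it is an outer product K = u v^T: every row of K is a multiple of one row vector. Reading off the entries, u = (1, 0, -1, 2) and v = (-3, -3, 0, 2) (row i of K equals u_i·v^T). A rank-one matrix u v^T satisfies K u = u (v·u) and kills the (3)-dimensional subspace v^⊥, so its characteristic polynomial is lambda^3 (lambda - v·u) with v·u = tr K = 1. Hence the eigenvalues of I - K are 1 (multiplicity 3) and 1 - (1) = 0, so det(I - K) = 0. (Direct check: I - K =
[[4, 3, 0, -2],
 [0, 1, 0, 0],
 [-3, -3, 1, 2],
 [6, 6, 0, -3]]
has determinant 0.) So 1 is an eigenvalue of K and (I - K) is not invertible. The finite-dimensional Fredholm alternative says: either (I - K) is invertible, or ker(I - K) ≠ {0} and then range(I - K) = ker((I - K)^*)^⊥, with dim ker(I - K) = dim ker((I - K)^*). We are in the second case, so we need both kernels. Kernel of I - K: (I - K) u = u - u (v·u) = u - u = 0, so ker(I - K) = span{u} = span{(1, 0, -1, 2)} (it is exactly 1-dimensional because rank(I - K) = 3). Kernel of the adjoint: K is real, so (I - K)^* = I - K^T = I - v u^T, and (I - v u^T) v = v - v (u·v) = 0; hence ker((I - K)^*) = span{v} = span{(-3, -3, 0, 2)}. Therefore (I - K) x = y is solvable iff <y, v> = 0, i.e. iff -3y_1 - 3y_2 + 2y_4 = 0. When this holds, K y = u (v·y) = 0, so (I - K) y = y and x = y is a particular solution; the full solution set is the line x = y + c·u = y + c·(1, 0, -1, 2), c ∈ C.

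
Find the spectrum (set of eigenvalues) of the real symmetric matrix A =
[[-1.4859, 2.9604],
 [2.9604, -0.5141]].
sigma(A) ≈ {-4, 2}

A is real symmetric, so its spectrum consists of real eigenvalues. Expanding the characteristic polynomial of the displayed matrix gives
  det(λ I - A) = p(λ) = λ^2 + (2)λ + (-8).
Solving p(λ) = 0 yields eigenvalues ≈ -4, 2. (A is shown rounded to 4 decimals, so these recover the underlying integer eigenvalues to within that precision.)
Verification: the trace of A = -2 equals the sum of eigenvalues -2, and det(A) ≈ -8.0001 matches the eigenvalue product -8.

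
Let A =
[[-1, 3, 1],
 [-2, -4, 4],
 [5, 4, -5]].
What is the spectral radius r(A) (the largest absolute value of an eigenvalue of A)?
r(A) ≈ 7.4254

The eigenvalues of A are the roots of its characteristic polynomial. With M = A (coefficients from the trace, the sum of principal 2x2 minors, and det A):
  p(λ) = det(λ I - M) = λ^3 + 10λ^2 + 14λ - 38.
No integer candidate from the rational root theorem (±divisors of 38) is a root, so the roots are irrational. The cubic discriminant is Δ = 25876 > 0, so there are three distinct real roots. p(-8) = -22 and p(-7) = 11 have opposite signs, so a root lies in (-8, -7); Newton's method refines it to λ ≈ -7.4254. p(-4) = 2 and p(-3) = -17 have opposite signs, so a root lies in (-4, -3); Newton's method refines it to λ ≈ -3.8902. p(1) = -13 and p(2) = 38 have opposite signs, so a root lies in (1, 2); Newton's method refines it to λ ≈ 1.3155. Check (Vieta): the three roots sum to -10, matching tr M = -10.
Thus the eigenvalues (to 4 decimals) are -7.4254 (modulus 7.4254); -3.8902 (modulus 3.8902); 1.3155 (modulus 1.3155). The spectral radius is the largest modulus: r(A) ≈ 7.4254. (Cross-check: r(A) ≤ ||A||_2 ≈ 9.9841; equality holds whenever A is normal, though it can also hold for some non-normal A.)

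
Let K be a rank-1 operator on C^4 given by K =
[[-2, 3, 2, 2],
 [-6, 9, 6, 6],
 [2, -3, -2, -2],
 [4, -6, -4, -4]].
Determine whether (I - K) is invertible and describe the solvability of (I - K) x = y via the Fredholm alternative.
(I - K) is singular (det(I - K) = 0, i.e. 1 ∈ sigma(K)). (I - K) x = y is solvable iff y ⊥ ker((I - K)^*) = span{(-2, 3, 2, 2)}, i.e. iff -2y_1 + 3y_2 + 2y_3 + 2y_4 = 0. When solvable, the solutions are x = y + c·(1, 3, -1, -2), c arbitrary (ker(I - K) = span{(1, 3, -1, -2)}, dimension 1).

K has rank 1, so it is an outer product K = u v^T: every row of K is a multiple of one row vector. Reading off the entries, u = (1, 3, -1, -2) and v = (-2, 3, 2, 2) (row i of K equals u_i·v^T). A rank-one matrix u v^T satisfies K u = u (v·u) and kills the (3)-dimensional subspace v^⊥, so its characteristic polynomial is lambda^3 (lambda - v·u) with v·u = tr K = 1. Hence the eigenvalues of I - K are 1 (multiplicity 3) and 1 - (1) = 0, so det(I - K) = 0. (Direct check: I - K =
[[3, -3, -2, -2],
 [6, -8, -6, -6],
 [-2, 3, 3, 2],
 [-4, 6, 4, 5]]
has determinant 0.) So 1 is an eigenvalue of K and (I - K) is not invertible. The finite-dimensional Fredholm alternative says: either (I - K) is invertible, or ker(I - K) ≠ {0} and then range(I - K) = ker((I - K)^*)^⊥, with dim ker(I - K) = dim ker((I - K)^*). We are in the second case, so we need both kernels. Kernel of I - K: (I - K) u = u - u (v·u) = u - u = 0, so ker(I - K) = span{u} = span{(1, 3, -1, -2)} (it is exactly 1-dimensional because rank(I - K) = 3). Kernel of the adjoint: K is real, so (I - K)^* = I - K^T = I - v u^T, and (I - v u^T) v = v - v (u·v) = 0; hence ker((I - K)^*) = span{v} = span{(-2, 3, 2, 2)}. Therefore (I - K) x = y is solvable iff <y, v> = 0, i.e. iff -2y_1 + 3y_2 + 2y_3 + 2y_4 = 0. When this holds, K y = u (v·y) = 0, so (I - K) y = y and x = y is a particular solution; the full solution set is the line x = y + c·u = y + c·(1, 3, -1, -2), c ∈ C.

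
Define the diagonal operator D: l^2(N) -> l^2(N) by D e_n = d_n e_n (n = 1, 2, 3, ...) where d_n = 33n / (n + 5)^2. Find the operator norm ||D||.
||D|| = 33/20 (attained at n = 5)

For D diagonal, ||D|| = sup_n |d_n|. Treat f(x) = 33x / (x + 5)^2 for real x > 0. By the quotient rule, f'(x) = 33(5 - x)/(x + 5)^3, which is positive for x < 5 and negative for x > 5. So f has a unique maximum at x = 5, and since 5 is a positive integer, the supremum over n ≥ 1 is attained at n = 5: d_5 = 33·5/(5 + 5)^2 = 33·5/100 = 33/20. Hence ||D|| = 33/20.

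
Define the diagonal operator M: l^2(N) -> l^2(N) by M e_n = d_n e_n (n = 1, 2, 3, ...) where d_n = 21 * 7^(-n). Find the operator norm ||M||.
||M|| = 3 (attained at n = 1)

For M diagonal, ||M|| = sup_n |d_n|. The sequence d_n = 21 * 7^(-n) is positive and strictly decreasing (ratio 7^(-1) < 1), so the supremum is d_1 = 21/7 = 3. Hence ||M|| = 3.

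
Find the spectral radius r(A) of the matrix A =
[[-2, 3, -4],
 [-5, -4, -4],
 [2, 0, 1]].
r(A) ≈ 4.403

The eigenvalues of A are the roots of its characteristic polynomial. With M = A (coefficients from the trace, the sum of principal 2x2 minors, and det A):
  p(λ) = det(λ I - M) = λ^3 + 5λ^2 + 25λ + 33.
No integer candidate from the rational root theorem (±divisors of 33) is a root, so the roots are irrational. The cubic discriminant is Δ = -18528 < 0, so there is one real root and a complex-conjugate pair. p(-2) = -5 and p(-1) = 12 have opposite signs, so a root lies in (-2, -1); Newton's method refines it to λ ≈ -1.7022. Dividing out (λ - (-1.7022)) leaves approximately λ^2 + 3.2978λ + 19.3865. For λ^2 + 3.2978λ + 19.3865 the discriminant is -66.6705. It is negative, so the remaining roots are the complex-conjugate pair λ ≈ -1.6489 ± 4.0826i. Their product equals the constant term, so |λ|^2 ≈ 19.3865 and |λ| ≈ 4.403.
Thus the eigenvalues (to 4 decimals) are -1.7022 (modulus 1.7022); -1.6489 ± 4.0826i (modulus 4.403). The spectral radius is the largest modulus: r(A) ≈ 4.403. (Cross-check: r(A) ≤ ||A||_2 ≈ 8.1815; equality holds whenever A is normal, though it can also hold for some non-normal A.)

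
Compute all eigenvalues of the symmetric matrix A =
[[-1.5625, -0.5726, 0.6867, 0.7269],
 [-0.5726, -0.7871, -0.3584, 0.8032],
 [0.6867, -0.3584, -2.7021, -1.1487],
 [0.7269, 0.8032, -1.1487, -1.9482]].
sigma(A) ≈ {-4, -2, -1, 0}

A is real symmetric, so its spectrum consists of real eigenvalues. Expanding the characteristic polynomial of the displayed matrix gives
  det(λ I - A) = p(λ) = λ^4 + (7)λ^3 + (14)λ^2 + (8)λ + (0).
Solving p(λ) = 0 yields eigenvalues ≈ -4, -2, -1, 0. (A is shown rounded to 4 decimals, so these recover the underlying integer eigenvalues to within that precision.)
Verification: the trace of A = -7 equals the sum of eigenvalues -7, and det(A) ≈ -0.0001 matches the eigenvalue product 0.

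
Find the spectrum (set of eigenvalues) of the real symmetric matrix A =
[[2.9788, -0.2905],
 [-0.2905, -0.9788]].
sigma(A) ≈ {-1, 3}

A is real symmetric, so its spectrum consists of real eigenvalues. Expanding the characteristic polynomial of the displayed matrix gives
  det(λ I - A) = p(λ) = λ^2 + (-2)λ + (-3).
Solving p(λ) = 0 yields eigenvalues ≈ -1, 3. (A is shown rounded to 4 decimals, so these recover the underlying integer eigenvalues to within that precision.)
Verification: the trace of A = 2 equals the sum of eigenvalues 2, and det(A) ≈ -3.0000 matches the eigenvalue product -3.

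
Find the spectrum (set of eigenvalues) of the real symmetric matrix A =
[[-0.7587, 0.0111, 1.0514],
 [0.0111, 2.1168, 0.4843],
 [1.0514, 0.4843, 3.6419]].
sigma(A) ≈ {-1, 2, 4}

A is real symmetric, so its spectrum consists of real eigenvalues. Expanding the characteristic polynomial of the displayed matrix gives
  det(λ I - A) = p(λ) = λ^3 + (-5)λ^2 + (2)λ + (8).
Solving p(λ) = 0 yields eigenvalues ≈ -1, 2, 4. (A is shown rounded to 4 decimals, so these recover the underlying integer eigenvalues to within that precision.)
Verification: the trace of A = 5 equals the sum of eigenvalues 5, and det(A) ≈ -8.0001 matches the eigenvalue product -8.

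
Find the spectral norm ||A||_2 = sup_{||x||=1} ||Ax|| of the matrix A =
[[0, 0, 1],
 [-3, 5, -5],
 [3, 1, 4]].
||A||_2 ≈ 8.4959 (= sqrt(largest eigenvalue of A^T A))

||A||_2 = sigma_max(A) = sqrt(lambda_max(A^T A)). Form the symmetric matrix M = A^T A =
[[18, -12, 27],
 [-12, 26, -21],
 [27, -21, 42]].
Its characteristic polynomial (trace, sum of principal 2x2 minors, determinant of M give the coefficients) is
  p(λ) = det(λ I - M) = λ^3 - 86λ^2 + 1002λ - 324.
No integer candidate from the rational root theorem (±divisors of 324) is a root, so the roots are irrational. The cubic discriminant is Δ = 3076957728 > 0, so there are three distinct real roots. p(0) = -324 and p(1) = 593 have opposite signs, so a root lies in (0, 1); Newton's method refines it to λ ≈ 0.3328. p(13) = 365 and p(14) = -408 have opposite signs, so a root lies in (13, 14); Newton's method refines it to λ ≈ 13.4869. p(72) = -756 and p(73) = 3545 have opposite signs, so a root lies in (72, 73); Newton's method refines it to λ ≈ 72.1803. Check (Vieta): the three roots sum to 86, matching tr M = 86.
So the eigenvalues of A^T A are ≈ 0.3328, 13.4869, 72.1803 (all ≥ 0, as they must be for A^T A). The largest is λ_max ≈ 72.1803, hence ||A||_2 = sqrt(λ_max) ≈ 8.4959.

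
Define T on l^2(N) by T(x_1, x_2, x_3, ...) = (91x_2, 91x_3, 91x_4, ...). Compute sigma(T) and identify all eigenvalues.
sigma(T) = closed disk {z in C : |z| ≤ 91}; sigma_p(T) = open disk {z in C : |z| < 91}

Note T = 91·V where V is the unit left shift (V x)_k = x_{k+1}; so sigma(T) = 91·sigma(V) and ||T|| = 91||V||. ||T x||^2 = 8281sum_{k≥2} |x_k|^2 ≤ 8281||x||^2, with equality on {x : x_1 = 0}, so ||T|| = 91. For any lambda with |lambda| < 91, set r = lambda/91 (|r| < 1); the vector x = (1, r, r^2, ...) is in l^2 and satisfies T x = 91(r, r^2, ...) = lambda x, so lambda is an eigenvalue. On the boundary |lambda| = 91 the geometric series diverges, so no l^2 eigenvector exists, but these lambda lie in the approximate point spectrum. Hence sigma(T) is the closed disk of radius 91 and sigma_p(T) is the open disk.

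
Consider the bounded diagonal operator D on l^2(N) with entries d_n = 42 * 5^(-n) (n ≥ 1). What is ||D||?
||D|| = 42/5 (attained at n = 1)

For D diagonal, ||D|| = sup_n |d_n|. The sequence d_n = 42 * 5^(-n) is positive and strictly decreasing (ratio 5^(-1) < 1), so the supremum is d_1 = 42/5. Hence ||D|| = 42/5.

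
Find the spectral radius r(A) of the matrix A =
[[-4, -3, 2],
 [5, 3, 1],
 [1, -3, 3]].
r(A) ≈ 3.8433

The eigenvalues of A are the roots of its characteristic polynomial. With M = A (coefficients from the trace, the sum of principal 2x2 minors, and det A):
  p(λ) = det(λ I - M) = λ^3 - 2λ^2 + λ + 42.
No integer candidate from the rational root theorem (±divisors of 42) is a root, so the roots are irrational. The cubic discriminant is Δ = -47796 < 0, so there is one real root and a complex-conjugate pair. p(-3) = -6 and p(-2) = 24 have opposite signs, so a root lies in (-3, -2); Newton's method refines it to λ ≈ -2.8433. Dividing out (λ - (-2.8433)) leaves approximately λ^2 - 4.8433λ + 14.7713. For λ^2 - 4.8433λ + 14.7713 the discriminant is -35.6273. It is negative, so the remaining roots are the complex-conjugate pair λ ≈ 2.4217 ± 2.9844i. Their product equals the constant term, so |λ|^2 ≈ 14.7713 and |λ| ≈ 3.8433.
Thus the eigenvalues (to 4 decimals) are -2.8433 (modulus 2.8433); 2.4217 ± 2.9844i (modulus 3.8433). The spectral radius is the largest modulus: r(A) ≈ 3.8433. (Cross-check: r(A) ≤ ||A||_2 ≈ 7.7954; equality holds whenever A is normal, though it can also hold for some non-normal A.)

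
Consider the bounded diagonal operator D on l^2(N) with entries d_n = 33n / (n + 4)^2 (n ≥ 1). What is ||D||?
||D|| = 33/16 (attained at n = 4)

For D diagonal, ||D|| = sup_n |d_n|. Treat f(x) = 33x / (x + 4)^2 for real x > 0. By the quotient rule, f'(x) = 33(4 - x)/(x + 4)^3, which is positive for x < 4 and negative for x > 4. So f has a unique maximum at x = 4, and since 4 is a positive integer, the supremum over n ≥ 1 is attained at n = 4: d_4 = 33·4/(4 + 4)^2 = 33·4/64 = 33/16. Hence ||D|| = 33/16.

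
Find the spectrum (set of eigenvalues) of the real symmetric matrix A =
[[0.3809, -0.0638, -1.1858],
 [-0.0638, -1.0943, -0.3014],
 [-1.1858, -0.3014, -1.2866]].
sigma(A) ≈ {-2, -1, 1}

A is real symmetric, so its spectrum consists of real eigenvalues. Expanding the characteristic polynomial of the displayed matrix gives
  det(λ I - A) = p(λ) = λ^3 + (2)λ^2 + (-1)λ + (-2).
Solving p(λ) = 0 yields eigenvalues ≈ -2, -1, 1. (A is shown rounded to 4 decimals, so these recover the underlying integer eigenvalues to within that precision.)
Verification: the trace of A = -2 equals the sum of eigenvalues -2, and det(A) ≈ 2.0000 matches the eigenvalue product 2.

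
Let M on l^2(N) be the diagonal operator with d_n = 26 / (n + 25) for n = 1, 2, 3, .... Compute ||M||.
||M|| = 1 (attained at n = 1)

For M diagonal, ||M|| = sup_n |d_n| = sup_n 26/(n + 25). This is positive and strictly decreasing in n, so the supremum is attained at n = 1: d_1 = 26/(1 + 25) = 1. Hence ||M|| = 1.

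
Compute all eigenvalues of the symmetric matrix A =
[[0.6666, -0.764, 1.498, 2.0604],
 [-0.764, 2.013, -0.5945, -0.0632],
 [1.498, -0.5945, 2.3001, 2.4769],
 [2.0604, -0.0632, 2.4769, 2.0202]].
sigma(A) ≈ {-1, 0, 2, 6}

A is real symmetric, so its spectrum consists of real eigenvalues. Expanding the characteristic polynomial of the displayed matrix gives
  det(λ I - A) = p(λ) = λ^4 + (-7)λ^3 + (4)λ^2 + (12)λ + (0).
Solving p(λ) = 0 yields eigenvalues ≈ -1, 0, 2, 6. (A is shown rounded to 4 decimals, so these recover the underlying integer eigenvalues to within that precision.)
Verification: the trace of A = 7 equals the sum of eigenvalues 7, and det(A) ≈ 0.0003 matches the eigenvalue product 0.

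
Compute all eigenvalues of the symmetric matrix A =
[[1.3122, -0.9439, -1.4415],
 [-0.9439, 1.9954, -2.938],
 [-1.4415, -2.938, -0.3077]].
sigma(A) ≈ {-3, 2, 4}

A is real symmetric, so its spectrum consists of real eigenvalues. Expanding the characteristic polynomial of the displayed matrix gives
  det(λ I - A) = p(λ) = λ^3 + (-3)λ^2 + (-10)λ + (24).
Solving p(λ) = 0 yields eigenvalues ≈ -3, 2, 4. (A is shown rounded to 4 decimals, so these recover the underlying integer eigenvalues to within that precision.)
Verification: the trace of A = 3 equals the sum of eigenvalues 3, and det(A) ≈ -23.9996 matches the eigenvalue product -24.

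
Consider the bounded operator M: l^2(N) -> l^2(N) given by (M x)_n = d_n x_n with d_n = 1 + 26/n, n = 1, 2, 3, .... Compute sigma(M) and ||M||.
sigma(M) = {1 + 26/n : n ≥ 1} ∪ {1}; ||M|| = 27

A bounded diagonal operator on l^2 with diagonal entries d_n has spectrum equal to the closure of {d_n : n ≥ 1}: every d_n is an eigenvalue (with eigenvector e_n), so {d_n} ⊂ sigma(M); the spectrum is closed, so its closure is too; and for lambda not in the closure, (M - lambda I) has bounded inverse (the diagonal entries 1/(d_n - lambda) are bounded). For our sequence d_n = 1 + 26/n, n = 1, 2, 3, ...:
  - {d_n} = {1 + 26/n : n ≥ 1}; the only limit point is 1
  - closure = {1 + 26/n : n ≥ 1} ∪ {1}
For the norm: a diagonal operator has ||M|| = sup_n |d_n|. Here d_n = 1 + 26/n is positive and decreasing, so sup_n |d_n| = d_1 = 1 + 26 = 27. So ||M|| = 27.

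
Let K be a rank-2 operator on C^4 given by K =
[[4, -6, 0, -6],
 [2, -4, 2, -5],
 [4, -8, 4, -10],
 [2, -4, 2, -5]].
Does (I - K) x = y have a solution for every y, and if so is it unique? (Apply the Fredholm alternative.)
(I - K) is invertible (det(I - K) = 6 ≠ 0), so for every y in C^4 the equation (I - K) x = y has a unique solution.

K has rank 2 and factors as K = U V^T = u1 v1^T + u2 v2^T with u1 = (0, 1, 2, 1), v1 = (0, -1, 2, -2), u2 = (-2, -1, -2, -1), v2 = (-2, 3, 0, 3) (multiplying out reproduces the displayed K). The nonzero eigenvalues of U V^T coincide with those of the 2 x 2 matrix G = V^T U = [[v1·u1, v1·u2], [v2·u1, v2·u2]] = [[1, -1], [6, -2]], and by the Sylvester determinant identity det(I_4 - U V^T) = det(I_2 - V^T U) = det([[0, 1], [-6, 3]]) = (0)(3) - (1)(-6) = 6. (Direct check: I - K =
[[-3, 6, 0, 6],
 [-2, 5, -2, 5],
 [-4, 8, -3, 10],
 [-2, 4, -2, 6]]
has determinant 6.) The finite-dimensional Fredholm alternative says: either (I - K) is invertible, or ker(I - K) ≠ {0} and then range(I - K) = ker((I - K)^*)^⊥, with dim ker(I - K) = dim ker((I - K)^*). Since det(I - K) ≠ 0, 1 is not an eigenvalue of K and ker(I - K) = {0}, so we are in the first case: for every y there is a unique x = (I - K)^(-1) y. (Explicitly, by the Woodbury identity, (I - U V^T)^(-1) = I + U (I_2 - G)^(-1) V^T.)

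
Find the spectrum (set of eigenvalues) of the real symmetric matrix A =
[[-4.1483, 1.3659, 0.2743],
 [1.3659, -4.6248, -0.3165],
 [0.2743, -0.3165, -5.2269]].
sigma(A) ≈ {-6, -5, -3}

A is real symmetric, so its spectrum consists of real eigenvalues. Expanding the characteristic polynomial of the displayed matrix gives
  det(λ I - A) = p(λ) = λ^3 + (14)λ^2 + (63)λ + (90).
Solving p(λ) = 0 yields eigenvalues ≈ -6, -5, -3. (A is shown rounded to 4 decimals, so these recover the underlying integer eigenvalues to within that precision.)
Verification: the trace of A = -14 equals the sum of eigenvalues -14, and det(A) ≈ -90.0003 matches the eigenvalue product -90.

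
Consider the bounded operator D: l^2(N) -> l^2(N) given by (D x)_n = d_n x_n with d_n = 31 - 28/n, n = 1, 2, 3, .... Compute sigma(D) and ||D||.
sigma(D) = {31 - 28/n : n ≥ 1} ∪ {31}; ||D|| = 31

A bounded diagonal operator on l^2 with diagonal entries d_n has spectrum equal to the closure of {d_n : n ≥ 1}: every d_n is an eigenvalue (with eigenvector e_n), so {d_n} ⊂ sigma(D); the spectrum is closed, so its closure is too; and for lambda not in the closure, (D - lambda I) has bounded inverse (the diagonal entries 1/(d_n - lambda) are bounded). For our sequence d_n = 31 - 28/n, n = 1, 2, 3, ...:
  - {d_n} = {31 - 28/n : n ≥ 1}; the only limit point is 31
  - closure = {31 - 28/n : n ≥ 1} ∪ {31}
For the norm: a diagonal operator has ||D|| = sup_n |d_n|. Here d_n = 31 - 28/n increases monotonically from d_1 = 3 toward 31, with all terms in [3, 31); so sup_n |d_n| = 31 (the supremum is the limit, not attained). So ||D|| = 31.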